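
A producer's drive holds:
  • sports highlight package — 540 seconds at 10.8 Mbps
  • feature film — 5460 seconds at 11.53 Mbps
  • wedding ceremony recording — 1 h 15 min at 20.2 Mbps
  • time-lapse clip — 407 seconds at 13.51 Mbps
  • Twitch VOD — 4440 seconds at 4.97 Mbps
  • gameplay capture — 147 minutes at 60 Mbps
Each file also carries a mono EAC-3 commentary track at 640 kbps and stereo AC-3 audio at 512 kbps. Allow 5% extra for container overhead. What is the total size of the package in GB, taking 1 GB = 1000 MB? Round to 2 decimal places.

97.69 GB

Audio total: 640 + 512 = 1152 kbps = 1.152 Mbps.
sports highlight package: 11.952 Mbps × 540 s × 1.05 = 6776.8 Mb
feature film: 12.682 Mbps × 5460 s × 1.05 = 72705.9 Mb
wedding ceremony recording: 21.352 Mbps × 4500 s × 1.05 = 100888.2 Mb
time-lapse clip: 14.662 Mbps × 407 s × 1.05 = 6265.8 Mb
Twitch VOD: 6.122 Mbps × 4440 s × 1.05 = 28540.8 Mb
gameplay capture: 61.152 Mbps × 8820 s × 1.05 = 566328.7 Mb
Total: 781506.1 Mb = 97688.3 MB.
= 97.69 GB.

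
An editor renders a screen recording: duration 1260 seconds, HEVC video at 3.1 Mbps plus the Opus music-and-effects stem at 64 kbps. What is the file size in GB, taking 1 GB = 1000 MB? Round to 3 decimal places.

Audio: 64 kbps = 0.064 Mbps.
Total bitrate: 3.1 + 0.064 = 3.164 Mbps.
Stream data: 3.164 Mbps × 1260 s = 3986.6 Mb.
3,987 Mb ÷ 8 = 498.3 MB → 0.4983 GB.

0.498 GB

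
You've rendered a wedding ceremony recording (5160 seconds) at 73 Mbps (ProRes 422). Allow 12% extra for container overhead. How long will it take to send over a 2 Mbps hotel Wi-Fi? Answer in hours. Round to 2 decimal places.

File: 73.000 Mbps × 5160 s = 376680.0 Mb.
With 12% container overhead: ×1.12. → 421881.6 Mb.
At 2 Mbps: 421881.6 / 2 = 210940.8 s ≈ 58.6 hours.

58.59 hours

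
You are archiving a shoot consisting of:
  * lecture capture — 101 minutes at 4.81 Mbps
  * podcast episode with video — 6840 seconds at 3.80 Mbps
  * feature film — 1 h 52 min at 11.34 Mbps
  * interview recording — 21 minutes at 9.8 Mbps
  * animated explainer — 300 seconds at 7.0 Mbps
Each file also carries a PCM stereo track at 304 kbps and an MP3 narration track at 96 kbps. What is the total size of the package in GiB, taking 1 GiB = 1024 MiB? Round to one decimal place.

Audio total: 304 + 96 = 400 kbps = 0.400 Mbps.
lecture capture: 5.210 Mbps × 6060 s = 31572.6 Mb
podcast episode with video: 4.200 Mbps × 6840 s = 28728.0 Mb
feature film: 11.740 Mbps × 6720 s = 78892.8 Mb
interview recording: 10.200 Mbps × 1260 s = 12852.0 Mb
animated explainer: 7.400 Mbps × 300 s = 2220.0 Mb
Total: 154265.4 Mb = 19283.2 MB.
= 17.96 GiB.

18.0 GiB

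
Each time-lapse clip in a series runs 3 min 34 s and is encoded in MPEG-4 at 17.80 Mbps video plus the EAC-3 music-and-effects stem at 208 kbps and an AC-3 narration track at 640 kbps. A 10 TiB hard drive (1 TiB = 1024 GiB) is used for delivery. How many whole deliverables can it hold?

3 min 34 s = 214 s
Audio total: 208 + 640 = 848 kbps = 0.848 Mbps.
Total bitrate: 18.648 Mbps.
Per item: 18.648 Mbps × 214 s = 3,991 Mb = 498.8 MB.
Capacity: 10 TiB = 87,960,930 Mb; 22041.63 items → 22041 complete.

22041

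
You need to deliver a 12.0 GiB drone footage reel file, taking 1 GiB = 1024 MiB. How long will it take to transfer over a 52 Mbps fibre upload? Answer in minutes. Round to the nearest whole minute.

File: 12.0 GiB = 103079.2 Mb.
At 52 Mbps: 103079.2 / 52 = 1982.3 s ≈ 33 minutes.

33 minutes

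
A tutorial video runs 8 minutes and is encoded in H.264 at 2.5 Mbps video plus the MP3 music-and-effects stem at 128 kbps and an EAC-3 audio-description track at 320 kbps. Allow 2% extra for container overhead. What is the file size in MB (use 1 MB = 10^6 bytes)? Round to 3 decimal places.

8 min = 480 s
Audio total: 128 + 320 = 448 kbps = 0.448 Mbps.
Total bitrate: 2.5 + 0.448 = 2.948 Mbps.
Stream data: 2.948 Mbps × 480 s = 1415.0 Mb.
With 2% container overhead: ×1.02.
1,443 Mb ÷ 8 = 180.4 MB → 180.4 MB.

180.418 MB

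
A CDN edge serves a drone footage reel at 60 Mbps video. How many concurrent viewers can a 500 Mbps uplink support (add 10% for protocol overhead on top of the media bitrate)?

On the wire with 10% overhead: 66.000 Mbps.
500 Mbps = 500.0 Mbps; 500.0 / 66.000 = 7.58 → 7 viewers.

7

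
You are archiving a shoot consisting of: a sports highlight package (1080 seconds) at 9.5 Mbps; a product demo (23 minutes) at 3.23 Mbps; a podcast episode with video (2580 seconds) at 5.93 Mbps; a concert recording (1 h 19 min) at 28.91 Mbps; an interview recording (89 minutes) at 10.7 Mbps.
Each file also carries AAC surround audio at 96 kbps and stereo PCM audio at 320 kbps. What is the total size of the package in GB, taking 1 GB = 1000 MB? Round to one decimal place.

Audio total: 96 + 320 = 416 kbps = 0.416 Mbps.
sports highlight package: 9.916 Mbps × 1080 s = 10709.3 Mb
product demo: 3.646 Mbps × 1380 s = 5031.5 Mb
podcast episode with video: 6.346 Mbps × 2580 s = 16372.7 Mb
concert recording: 29.326 Mbps × 4740 s = 139005.2 Mb
interview recording: 11.116 Mbps × 5340 s = 59359.4 Mb
Total: 230478.1 Mb = 28809.8 MB.
= 28.81 GB.

28.8 GB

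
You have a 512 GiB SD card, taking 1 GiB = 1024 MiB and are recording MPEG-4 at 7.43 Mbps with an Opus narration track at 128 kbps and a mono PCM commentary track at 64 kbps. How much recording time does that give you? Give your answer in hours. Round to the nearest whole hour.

160 hours

Audio total: 128 + 64 = 192 kbps = 0.192 Mbps.
Total bitrate: 7.43 + 0.192 = 7.622 Mbps.
Capacity: 512 GiB = 4,398,047 Mb.
Recording time: 4,398,047 / 7.622 = 577,020 s ≈ 160 hours.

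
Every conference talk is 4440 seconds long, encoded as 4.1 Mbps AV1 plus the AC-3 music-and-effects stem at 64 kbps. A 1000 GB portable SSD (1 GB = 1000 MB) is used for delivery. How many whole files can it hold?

Audio: 64 kbps = 0.064 Mbps.
Total bitrate: 4.164 Mbps.
Per item: 4.164 Mbps × 4440 s = 18,488 Mb = 2,311 MB.
Capacity: 1000 GB = 8,000,000 Mb; 432.71 items → 432 complete.

432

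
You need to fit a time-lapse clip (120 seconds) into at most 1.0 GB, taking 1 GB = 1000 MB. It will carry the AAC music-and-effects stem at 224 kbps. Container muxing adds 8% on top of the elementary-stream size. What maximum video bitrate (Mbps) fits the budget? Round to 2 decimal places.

Budget: 1.0 GB = 8000.0 Mb.
Stream payload after overhead: 8000.0 / 1.08 = 7407.4 Mb.
Total bitrate budget: 7407.4 Mb / 120 s = 61.728 Mbps.
Audio: 224 kbps = 0.224 Mbps.
Video: 61.728 − 0.224 = 61.504 Mbps.

61.50 Mbps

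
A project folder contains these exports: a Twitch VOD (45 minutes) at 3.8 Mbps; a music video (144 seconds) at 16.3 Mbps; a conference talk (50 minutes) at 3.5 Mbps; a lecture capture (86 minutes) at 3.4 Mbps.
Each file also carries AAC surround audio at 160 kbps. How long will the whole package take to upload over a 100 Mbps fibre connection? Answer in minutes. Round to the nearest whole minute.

Audio: 160 kbps = 0.160 Mbps.
Twitch VOD: 3.960 Mbps × 2700 s = 10692.0 Mb
music video: 16.460 Mbps × 144 s = 2370.2 Mb
conference talk: 3.660 Mbps × 3000 s = 10980.0 Mb
lecture capture: 3.560 Mbps × 5160 s = 18369.6 Mb
Total: 42411.8 Mb = 5301.5 MB.
At 100 Mbps: 42411.8 / 100 = 424 s ≈ 7.07 minutes.

7 minutes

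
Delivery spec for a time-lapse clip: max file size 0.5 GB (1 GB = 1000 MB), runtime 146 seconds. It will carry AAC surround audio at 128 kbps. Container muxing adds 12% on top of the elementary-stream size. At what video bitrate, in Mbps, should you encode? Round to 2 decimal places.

24.33 Mbps

Budget: 0.5 GB = 4000.0 Mb.
Stream payload after overhead: 4000.0 / 1.12 = 3571.4 Mb.
Total bitrate budget: 3571.4 Mb / 146 s = 24.462 Mbps.
Audio: 128 kbps = 0.128 Mbps.
Video: 24.462 − 0.128 = 24.334 Mbps.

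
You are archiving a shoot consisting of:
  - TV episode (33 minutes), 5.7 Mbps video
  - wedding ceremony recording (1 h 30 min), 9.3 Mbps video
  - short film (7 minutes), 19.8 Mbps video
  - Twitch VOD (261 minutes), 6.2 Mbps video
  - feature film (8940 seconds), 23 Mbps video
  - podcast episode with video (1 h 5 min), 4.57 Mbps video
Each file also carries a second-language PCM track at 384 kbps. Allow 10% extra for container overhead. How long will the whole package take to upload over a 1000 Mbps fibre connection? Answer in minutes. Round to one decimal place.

Audio: 384 kbps = 0.384 Mbps.
TV episode: 6.084 Mbps × 1980 s × 1.10 = 13251.0 Mb
wedding ceremony recording: 9.684 Mbps × 5400 s × 1.10 = 57523.0 Mb
short film: 20.184 Mbps × 420 s × 1.10 = 9325.0 Mb
Twitch VOD: 6.584 Mbps × 15660 s × 1.10 = 113416.0 Mb
feature film: 23.384 Mbps × 8940 s × 1.10 = 229958.3 Mb
podcast episode with video: 4.954 Mbps × 3900 s × 1.10 = 21252.7 Mb
Total: 444725.8 Mb = 55590.7 MB.
At 1000 Mbps: 444725.8 / 1000 = 445 s ≈ 7.41 minutes.

7.4 minutes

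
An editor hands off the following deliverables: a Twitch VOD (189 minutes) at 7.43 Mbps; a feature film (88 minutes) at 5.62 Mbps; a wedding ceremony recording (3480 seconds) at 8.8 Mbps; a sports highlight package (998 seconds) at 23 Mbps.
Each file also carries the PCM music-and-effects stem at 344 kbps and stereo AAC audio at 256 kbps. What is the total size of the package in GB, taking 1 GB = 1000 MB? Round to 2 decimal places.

22.52 GB

Audio total: 344 + 256 = 600 kbps = 0.600 Mbps.
Twitch VOD: 8.030 Mbps × 11340 s = 91060.2 Mb
feature film: 6.220 Mbps × 5280 s = 32841.6 Mb
wedding ceremony recording: 9.400 Mbps × 3480 s = 32712.0 Mb
sports highlight package: 23.600 Mbps × 998 s = 23552.8 Mb
Total: 180166.6 Mb = 22520.8 MB.
= 22.52 GB.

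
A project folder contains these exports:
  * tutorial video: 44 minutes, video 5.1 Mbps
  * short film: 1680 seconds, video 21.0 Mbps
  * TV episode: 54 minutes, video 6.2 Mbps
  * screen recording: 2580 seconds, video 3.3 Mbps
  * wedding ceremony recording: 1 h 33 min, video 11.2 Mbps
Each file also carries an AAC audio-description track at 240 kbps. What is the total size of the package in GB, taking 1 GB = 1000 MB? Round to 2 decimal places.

17.95 GB

Audio: 240 kbps = 0.240 Mbps.
tutorial video: 5.340 Mbps × 2640 s = 14097.6 Mb
short film: 21.240 Mbps × 1680 s = 35683.2 Mb
TV episode: 6.440 Mbps × 3240 s = 20865.6 Mb
screen recording: 3.540 Mbps × 2580 s = 9133.2 Mb
wedding ceremony recording: 11.440 Mbps × 5580 s = 63835.2 Mb
Total: 143614.8 Mb = 17951.8 MB.
= 17.95 GB.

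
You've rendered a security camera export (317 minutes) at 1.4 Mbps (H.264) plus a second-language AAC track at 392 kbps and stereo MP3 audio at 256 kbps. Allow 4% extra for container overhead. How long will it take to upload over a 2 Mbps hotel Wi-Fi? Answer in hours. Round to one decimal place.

317 min = 19020 s
Audio total: 392 + 256 = 648 kbps = 0.648 Mbps.
Total bitrate: 2.048 Mbps.
File: 2.048 Mbps × 19020 s = 38953.0 Mb.
With 4% container overhead: ×1.04. → 40511.1 Mb.
At 2 Mbps: 40511.1 / 2 = 20255.5 s ≈ 5.63 hours.

5.6 hours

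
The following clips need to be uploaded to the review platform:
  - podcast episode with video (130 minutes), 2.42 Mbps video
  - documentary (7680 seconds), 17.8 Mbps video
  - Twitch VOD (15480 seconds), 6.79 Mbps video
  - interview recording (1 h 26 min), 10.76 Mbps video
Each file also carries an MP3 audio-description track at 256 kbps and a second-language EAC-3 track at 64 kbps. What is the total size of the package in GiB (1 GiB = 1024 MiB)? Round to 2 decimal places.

Audio total: 256 + 64 = 320 kbps = 0.320 Mbps.
podcast episode with video: 2.740 Mbps × 7800 s = 21372.0 Mb
documentary: 18.120 Mbps × 7680 s = 139161.6 Mb
Twitch VOD: 7.110 Mbps × 15480 s = 110062.8 Mb
interview recording: 11.080 Mbps × 5160 s = 57172.8 Mb
Total: 327769.2 Mb = 40971.2 MB.
= 38.16 GiB.

38.16 GiB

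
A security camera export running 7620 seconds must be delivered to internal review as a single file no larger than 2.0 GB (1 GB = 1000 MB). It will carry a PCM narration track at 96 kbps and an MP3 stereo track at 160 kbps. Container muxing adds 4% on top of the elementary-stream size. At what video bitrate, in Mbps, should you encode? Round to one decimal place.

1.8 Mbps

Budget: 2.0 GB = 16000.0 Mb.
Stream payload after overhead: 16000.0 / 1.04 = 15384.6 Mb.
Total bitrate budget: 15384.6 Mb / 7620 s = 2.019 Mbps.
Audio total: 96 + 160 = 256 kbps = 0.256 Mbps.
Video: 2.019 − 0.256 = 1.763 Mbps.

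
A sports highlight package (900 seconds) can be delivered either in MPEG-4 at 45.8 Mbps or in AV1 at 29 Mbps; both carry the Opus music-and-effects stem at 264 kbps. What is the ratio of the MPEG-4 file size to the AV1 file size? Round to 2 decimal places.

Audio: 264 kbps = 0.264 Mbps.
MPEG-4: 46.064 Mbps × 900 s = 41457.6 Mb = 4.826 GiB.
AV1: 29.264 Mbps × 900 s = 26337.6 Mb = 3.066 GiB.
Ratio: 4.826 / 3.066 = 1.574.

1.57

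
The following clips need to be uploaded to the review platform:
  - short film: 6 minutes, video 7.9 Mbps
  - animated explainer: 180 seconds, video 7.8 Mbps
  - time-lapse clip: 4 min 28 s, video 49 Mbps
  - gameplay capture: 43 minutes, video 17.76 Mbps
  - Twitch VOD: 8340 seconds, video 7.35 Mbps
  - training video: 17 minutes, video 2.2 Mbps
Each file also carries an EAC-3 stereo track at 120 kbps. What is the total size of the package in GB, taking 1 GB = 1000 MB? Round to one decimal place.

16.0 GB

Audio: 120 kbps = 0.120 Mbps.
short film: 8.020 Mbps × 360 s = 2887.2 Mb
animated explainer: 7.920 Mbps × 180 s = 1425.6 Mb
time-lapse clip: 49.120 Mbps × 268 s = 13164.2 Mb
gameplay capture: 17.880 Mbps × 2580 s = 46130.4 Mb
Twitch VOD: 7.470 Mbps × 8340 s = 62299.8 Mb
training video: 2.320 Mbps × 1020 s = 2366.4 Mb
Total: 128273.6 Mb = 16034.2 MB.
= 16.03 GB.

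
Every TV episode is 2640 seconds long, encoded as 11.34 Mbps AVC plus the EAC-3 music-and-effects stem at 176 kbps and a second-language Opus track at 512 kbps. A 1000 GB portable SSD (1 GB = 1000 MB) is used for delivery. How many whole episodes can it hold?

251

Audio total: 176 + 512 = 688 kbps = 0.688 Mbps.
Total bitrate: 12.028 Mbps.
Per item: 12.028 Mbps × 2640 s = 31,754 Mb = 3,969 MB.
Capacity: 1000 GB = 8,000,000 Mb; 251.94 items → 251 complete.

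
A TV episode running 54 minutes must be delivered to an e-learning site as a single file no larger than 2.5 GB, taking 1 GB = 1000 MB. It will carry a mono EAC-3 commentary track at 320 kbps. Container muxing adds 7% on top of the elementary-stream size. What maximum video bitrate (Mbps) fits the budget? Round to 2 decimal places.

Budget: 2.5 GB = 20000.0 Mb.
Stream payload after overhead: 20000.0 / 1.07 = 18691.6 Mb.
54 min = 3240 s
Total bitrate budget: 18691.6 Mb / 3240 s = 5.769 Mbps.
Audio: 320 kbps = 0.320 Mbps.
Video: 5.769 − 0.320 = 5.449 Mbps.

5.45 Mbps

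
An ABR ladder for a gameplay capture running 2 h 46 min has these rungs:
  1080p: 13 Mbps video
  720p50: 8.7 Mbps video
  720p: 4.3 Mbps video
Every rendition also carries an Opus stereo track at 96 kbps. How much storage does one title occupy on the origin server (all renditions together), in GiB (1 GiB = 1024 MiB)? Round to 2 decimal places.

2 h 46 min = 166 min = 9960 s
Audio: 96 kbps = 0.096 Mbps.
Sum of rendition bitrates: (13+0.096) + (8.7+0.096) + (4.3+0.096) = 26.288 Mbps.
× 9960 s = 261,828 Mb = 32,729 MB = 30.48 GiB.

30.48 GiB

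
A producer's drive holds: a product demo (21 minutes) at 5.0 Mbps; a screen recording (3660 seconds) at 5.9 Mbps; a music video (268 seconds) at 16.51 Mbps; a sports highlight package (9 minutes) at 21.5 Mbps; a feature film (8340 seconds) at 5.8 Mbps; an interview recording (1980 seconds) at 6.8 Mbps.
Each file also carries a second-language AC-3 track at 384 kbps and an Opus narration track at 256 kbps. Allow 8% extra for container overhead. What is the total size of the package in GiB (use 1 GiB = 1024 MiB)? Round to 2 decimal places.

14.59 GiB

Audio total: 384 + 256 = 640 kbps = 0.640 Mbps.
product demo: 5.640 Mbps × 1260 s × 1.08 = 7674.9 Mb
screen recording: 6.540 Mbps × 3660 s × 1.08 = 25851.3 Mb
music video: 17.150 Mbps × 268 s × 1.08 = 4963.9 Mb
sports highlight package: 22.140 Mbps × 540 s × 1.08 = 12912.0 Mb
feature film: 6.440 Mbps × 8340 s × 1.08 = 58006.4 Mb
interview recording: 7.440 Mbps × 1980 s × 1.08 = 15909.7 Mb
Total: 125318.2 Mb = 15664.8 MB.
= 14.59 GiB.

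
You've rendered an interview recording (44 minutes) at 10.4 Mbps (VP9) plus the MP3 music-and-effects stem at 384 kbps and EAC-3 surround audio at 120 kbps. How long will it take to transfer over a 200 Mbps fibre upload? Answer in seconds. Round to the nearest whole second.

144 seconds

44 min = 2640 s
Audio total: 384 + 120 = 504 kbps = 0.504 Mbps.
Total bitrate: 10.904 Mbps.
File: 10.904 Mbps × 2640 s = 28786.6 Mb.
At 200 Mbps: 28786.6 / 200 = 143.9 s ≈ 144 seconds.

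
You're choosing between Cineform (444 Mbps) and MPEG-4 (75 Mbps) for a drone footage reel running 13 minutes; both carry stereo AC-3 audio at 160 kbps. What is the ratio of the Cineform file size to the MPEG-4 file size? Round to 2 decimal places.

13 min = 780 s
Audio: 160 kbps = 0.160 Mbps.
Cineform: 444.160 Mbps × 780 s = 346444.8 Mb = 40.331 GiB.
MPEG-4: 75.160 Mbps × 780 s = 58624.8 Mb = 6.825 GiB.
Ratio: 40.331 / 6.825 = 5.910.

5.91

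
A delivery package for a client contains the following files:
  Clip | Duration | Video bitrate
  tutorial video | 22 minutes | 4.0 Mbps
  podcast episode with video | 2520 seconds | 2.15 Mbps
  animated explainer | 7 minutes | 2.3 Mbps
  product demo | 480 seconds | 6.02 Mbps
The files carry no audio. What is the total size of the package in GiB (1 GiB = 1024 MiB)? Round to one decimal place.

1.7 GiB

tutorial video: 4.000 Mbps × 1320 s = 5280.0 Mb
podcast episode with video: 2.150 Mbps × 2520 s = 5418.0 Mb
animated explainer: 2.300 Mbps × 420 s = 966.0 Mb
product demo: 6.020 Mbps × 480 s = 2889.6 Mb
Total: 14553.6 Mb = 1819.2 MB.
= 1.694 GiB.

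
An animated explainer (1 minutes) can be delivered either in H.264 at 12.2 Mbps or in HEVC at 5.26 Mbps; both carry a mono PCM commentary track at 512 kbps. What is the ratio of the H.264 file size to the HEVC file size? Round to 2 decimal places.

2.20

Audio: 512 kbps = 0.512 Mbps.
H.264: 12.712 Mbps × 60 s = 762.7 Mb = 90.923 MiB.
HEVC: 5.772 Mbps × 60 s = 346.3 Mb = 41.285 MiB.
Ratio: 90.923 / 41.285 = 2.202.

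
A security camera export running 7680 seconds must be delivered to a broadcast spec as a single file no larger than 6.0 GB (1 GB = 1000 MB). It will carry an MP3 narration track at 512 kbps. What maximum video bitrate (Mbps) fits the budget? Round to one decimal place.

Budget: 6.0 GB = 48000.0 Mb.
Total bitrate budget: 48000.0 Mb / 7680 s = 6.250 Mbps.
Audio: 512 kbps = 0.512 Mbps.
Video: 6.250 − 0.512 = 5.738 Mbps.

5.7 Mbps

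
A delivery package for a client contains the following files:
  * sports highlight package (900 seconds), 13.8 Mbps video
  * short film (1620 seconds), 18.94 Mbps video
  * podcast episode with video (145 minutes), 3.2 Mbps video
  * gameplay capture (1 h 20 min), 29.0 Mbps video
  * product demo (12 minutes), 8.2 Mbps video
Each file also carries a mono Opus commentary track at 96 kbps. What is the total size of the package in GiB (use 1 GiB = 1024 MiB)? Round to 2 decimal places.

Audio: 96 kbps = 0.096 Mbps.
sports highlight package: 13.896 Mbps × 900 s = 12506.4 Mb
short film: 19.036 Mbps × 1620 s = 30838.3 Mb
podcast episode with video: 3.296 Mbps × 8700 s = 28675.2 Mb
gameplay capture: 29.096 Mbps × 4800 s = 139660.8 Mb
product demo: 8.296 Mbps × 720 s = 5973.1 Mb
Total: 217653.8 Mb = 27206.7 MB.
= 25.34 GiB.

25.34 GiB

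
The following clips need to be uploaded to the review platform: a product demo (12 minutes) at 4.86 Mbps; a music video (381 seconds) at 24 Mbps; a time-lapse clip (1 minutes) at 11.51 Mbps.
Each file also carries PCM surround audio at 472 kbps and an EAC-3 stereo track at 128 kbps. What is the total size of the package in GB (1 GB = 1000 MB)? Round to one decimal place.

Audio total: 472 + 128 = 600 kbps = 0.600 Mbps.
product demo: 5.460 Mbps × 720 s = 3931.2 Mb
music video: 24.600 Mbps × 381 s = 9372.6 Mb
time-lapse clip: 12.110 Mbps × 60 s = 726.6 Mb
Total: 14030.4 Mb = 1753.8 MB.
= 1.754 GB.

1.8 GB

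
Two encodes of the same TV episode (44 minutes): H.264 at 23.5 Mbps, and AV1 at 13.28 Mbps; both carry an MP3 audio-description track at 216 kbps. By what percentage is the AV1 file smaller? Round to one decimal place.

44 min = 2640 s
Audio: 216 kbps = 0.216 Mbps.
H.264: 23.716 Mbps × 2640 s = 62610.2 Mb = 7.289 GiB.
AV1: 13.496 Mbps × 2640 s = 35629.4 Mb = 4.148 GiB.
Reduction: (1 − 4.148/7.289) × 100 = 43.09%.

43.1%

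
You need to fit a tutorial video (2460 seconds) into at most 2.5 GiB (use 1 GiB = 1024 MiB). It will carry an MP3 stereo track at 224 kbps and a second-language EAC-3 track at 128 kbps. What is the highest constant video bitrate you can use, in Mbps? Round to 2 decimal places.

Budget: 2.5 GiB = 21474.8 Mb.
Total bitrate budget: 21474.8 Mb / 2460 s = 8.730 Mbps.
Audio total: 224 + 128 = 352 kbps = 0.352 Mbps.
Video: 8.730 − 0.352 = 8.378 Mbps.

8.38 Mbps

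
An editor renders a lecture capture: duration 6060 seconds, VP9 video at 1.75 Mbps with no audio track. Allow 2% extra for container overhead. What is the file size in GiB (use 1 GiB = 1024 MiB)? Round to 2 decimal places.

Total bitrate: 1.75 Mbps.
Stream data: 1.750 Mbps × 6060 s = 10605.0 Mb.
With 2% container overhead: ×1.02.
10,817 Mb = 1,352,137,500 bytes ÷ 1,073,741,824 = 1.259 GiB.

1.26 GiB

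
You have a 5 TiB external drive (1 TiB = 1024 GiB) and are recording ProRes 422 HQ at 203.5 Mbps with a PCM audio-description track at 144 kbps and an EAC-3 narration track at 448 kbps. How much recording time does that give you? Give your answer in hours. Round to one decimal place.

Audio total: 144 + 448 = 592 kbps = 0.592 Mbps.
Total bitrate: 203.5 + 0.592 = 204.092 Mbps.
Capacity: 5 TiB = 43,980,465 Mb.
Recording time: 43,980,465 / 204.092 = 215,493 s ≈ 59.9 hours.

59.9 hours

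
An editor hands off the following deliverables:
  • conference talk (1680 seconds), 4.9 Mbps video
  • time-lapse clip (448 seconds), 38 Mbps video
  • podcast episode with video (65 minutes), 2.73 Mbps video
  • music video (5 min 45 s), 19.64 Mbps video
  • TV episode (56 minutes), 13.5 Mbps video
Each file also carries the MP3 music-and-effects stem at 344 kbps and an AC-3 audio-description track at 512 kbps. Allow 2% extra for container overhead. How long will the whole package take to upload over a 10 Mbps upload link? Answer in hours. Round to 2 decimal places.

2.73 hours

Audio total: 344 + 512 = 856 kbps = 0.856 Mbps.
conference talk: 5.756 Mbps × 1680 s × 1.02 = 9863.5 Mb
time-lapse clip: 38.856 Mbps × 448 s × 1.02 = 17755.6 Mb
podcast episode with video: 3.586 Mbps × 3900 s × 1.02 = 14265.1 Mb
music video: 20.496 Mbps × 345 s × 1.02 = 7212.5 Mb
TV episode: 14.356 Mbps × 3360 s × 1.02 = 49200.9 Mb
Total: 98297.7 Mb = 12287.2 MB.
At 10 Mbps: 98297.7 / 10 = 9830 s ≈ 2.73 hours.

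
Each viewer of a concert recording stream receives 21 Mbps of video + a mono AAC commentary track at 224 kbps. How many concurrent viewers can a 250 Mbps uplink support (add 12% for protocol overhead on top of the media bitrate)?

10

Audio: 224 kbps = 0.224 Mbps.
Per-viewer media rate: 21.224 Mbps.
On the wire with 12% overhead: 23.771 Mbps.
250 Mbps = 250.0 Mbps; 250.0 / 23.771 = 10.52 → 10 viewers.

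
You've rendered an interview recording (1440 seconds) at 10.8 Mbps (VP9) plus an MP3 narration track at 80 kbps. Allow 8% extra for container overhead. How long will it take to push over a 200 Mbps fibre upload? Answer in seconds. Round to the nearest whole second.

Audio: 80 kbps = 0.080 Mbps.
Total bitrate: 10.880 Mbps.
File: 10.880 Mbps × 1440 s = 15667.2 Mb.
With 8% container overhead: ×1.08. → 16920.6 Mb.
At 200 Mbps: 16920.6 / 200 = 84.6 s ≈ 84.6 seconds.

85 seconds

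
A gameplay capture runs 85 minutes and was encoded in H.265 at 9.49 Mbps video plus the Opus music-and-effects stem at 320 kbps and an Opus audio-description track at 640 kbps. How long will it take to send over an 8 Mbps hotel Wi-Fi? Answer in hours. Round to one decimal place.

1.9 hours

85 min = 5100 s
Audio total: 320 + 640 = 960 kbps = 0.960 Mbps.
Total bitrate: 10.450 Mbps.
File: 10.450 Mbps × 5100 s = 53295.0 Mb.
At 8 Mbps: 53295.0 / 8 = 6661.9 s ≈ 1.85 hours.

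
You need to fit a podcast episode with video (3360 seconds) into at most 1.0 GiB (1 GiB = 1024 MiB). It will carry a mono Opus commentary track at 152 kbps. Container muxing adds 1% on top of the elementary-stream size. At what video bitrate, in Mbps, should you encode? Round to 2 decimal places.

Budget: 1.0 GiB = 8589.9 Mb.
Stream payload after overhead: 8589.9 / 1.01 = 8504.9 Mb.
Total bitrate budget: 8504.9 Mb / 3360 s = 2.531 Mbps.
Audio: 152 kbps = 0.152 Mbps.
Video: 2.531 − 0.152 = 2.379 Mbps.

2.38 Mbps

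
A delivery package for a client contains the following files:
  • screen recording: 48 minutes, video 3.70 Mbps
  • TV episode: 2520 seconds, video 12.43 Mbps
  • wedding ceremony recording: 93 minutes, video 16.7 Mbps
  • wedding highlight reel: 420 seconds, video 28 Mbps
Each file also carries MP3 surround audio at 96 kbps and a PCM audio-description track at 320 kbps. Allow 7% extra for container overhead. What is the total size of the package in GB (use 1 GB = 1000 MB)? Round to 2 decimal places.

Audio total: 96 + 320 = 416 kbps = 0.416 Mbps.
screen recording: 4.116 Mbps × 2880 s × 1.07 = 12683.9 Mb
TV episode: 12.846 Mbps × 2520 s × 1.07 = 34638.0 Mb
wedding ceremony recording: 17.116 Mbps × 5580 s × 1.07 = 102192.8 Mb
wedding highlight reel: 28.416 Mbps × 420 s × 1.07 = 12770.2 Mb
Total: 162284.8 Mb = 20285.6 MB.
= 20.29 GB.

20.29 GB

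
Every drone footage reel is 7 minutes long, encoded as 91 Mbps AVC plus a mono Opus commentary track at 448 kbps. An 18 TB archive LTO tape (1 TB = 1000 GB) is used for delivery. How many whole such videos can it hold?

3749

7 min = 420 s
Audio: 448 kbps = 0.448 Mbps.
Total bitrate: 91.448 Mbps.
Per item: 91.448 Mbps × 420 s = 38,408 Mb = 4,801 MB.
Capacity: 18 TB = 144,000,000 Mb; 3749.20 items → 3749 complete.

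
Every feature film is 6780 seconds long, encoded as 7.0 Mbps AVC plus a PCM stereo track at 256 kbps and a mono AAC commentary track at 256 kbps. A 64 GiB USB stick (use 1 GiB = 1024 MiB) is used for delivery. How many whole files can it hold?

Audio total: 256 + 256 = 512 kbps = 0.512 Mbps.
Total bitrate: 7.512 Mbps.
Per item: 7.512 Mbps × 6780 s = 50,931 Mb = 6,366 MB.
Capacity: 64 GiB = 549,756 Mb; 10.79 items → 10 complete.

10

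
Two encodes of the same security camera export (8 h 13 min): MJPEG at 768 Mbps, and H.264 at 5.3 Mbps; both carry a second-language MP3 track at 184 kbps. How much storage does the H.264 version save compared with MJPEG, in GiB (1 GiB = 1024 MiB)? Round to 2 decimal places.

8 h 13 min = 493 min = 29580 s
Audio: 184 kbps = 0.184 Mbps.
MJPEG: 768.184 Mbps × 29580 s = 22722882.7 Mb = 2645.292 GiB.
H.264: 5.484 Mbps × 29580 s = 162216.7 Mb = 18.885 GiB.
Saving: 2645.292 − 18.885 = 2626.407 GiB.

2626.41 GiB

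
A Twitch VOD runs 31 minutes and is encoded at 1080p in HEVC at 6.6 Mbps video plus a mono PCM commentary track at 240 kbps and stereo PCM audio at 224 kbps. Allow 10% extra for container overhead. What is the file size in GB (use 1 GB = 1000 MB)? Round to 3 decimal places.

1.807 GB

31 min = 1860 s
Audio total: 240 + 224 = 464 kbps = 0.464 Mbps.
Total bitrate: 6.6 + 0.464 = 7.064 Mbps.
Stream data: 7.064 Mbps × 1860 s = 13139.0 Mb.
With 10% container overhead: ×1.10.
14,453 Mb ÷ 8 = 1,807 MB → 1.807 GB.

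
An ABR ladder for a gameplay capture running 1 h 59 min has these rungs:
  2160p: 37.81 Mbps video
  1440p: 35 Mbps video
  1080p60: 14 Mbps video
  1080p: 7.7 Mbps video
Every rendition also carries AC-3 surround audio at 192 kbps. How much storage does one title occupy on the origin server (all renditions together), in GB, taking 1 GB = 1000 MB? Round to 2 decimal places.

1 h 59 min = 119 min = 7140 s
Audio: 192 kbps = 0.192 Mbps.
Sum of rendition bitrates: (37.81+0.192) + (35+0.192) + (14+0.192) + (7.7+0.192) = 95.278 Mbps.
× 7140 s = 680,285 Mb = 85,036 MB = 85.04 GB.

85.04 GB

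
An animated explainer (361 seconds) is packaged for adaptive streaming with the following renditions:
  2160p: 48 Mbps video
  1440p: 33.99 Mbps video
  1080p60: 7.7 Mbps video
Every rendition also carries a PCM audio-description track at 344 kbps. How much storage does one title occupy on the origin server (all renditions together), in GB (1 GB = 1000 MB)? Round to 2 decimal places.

4.09 GB

Audio: 344 kbps = 0.344 Mbps.
Sum of rendition bitrates: (48+0.344) + (33.99+0.344) + (7.7+0.344) = 90.722 Mbps.
× 361 s = 32,751 Mb = 4,094 MB = 4.094 GB.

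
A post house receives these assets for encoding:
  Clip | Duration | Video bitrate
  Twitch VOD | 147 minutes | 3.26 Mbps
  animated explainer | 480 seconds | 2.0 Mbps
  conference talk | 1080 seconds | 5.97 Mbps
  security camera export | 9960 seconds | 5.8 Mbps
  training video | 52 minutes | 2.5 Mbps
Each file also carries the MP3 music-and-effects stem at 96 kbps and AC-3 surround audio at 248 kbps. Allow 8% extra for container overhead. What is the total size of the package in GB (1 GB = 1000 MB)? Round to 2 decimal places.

14.82 GB

Audio total: 96 + 248 = 344 kbps = 0.344 Mbps.
Twitch VOD: 3.604 Mbps × 8820 s × 1.08 = 34330.3 Mb
animated explainer: 2.344 Mbps × 480 s × 1.08 = 1215.1 Mb
conference talk: 6.314 Mbps × 1080 s × 1.08 = 7364.6 Mb
security camera export: 6.144 Mbps × 9960 s × 1.08 = 66089.8 Mb
training video: 2.844 Mbps × 3120 s × 1.08 = 9583.1 Mb
Total: 118583.0 Mb = 14822.9 MB.
= 14.82 GB.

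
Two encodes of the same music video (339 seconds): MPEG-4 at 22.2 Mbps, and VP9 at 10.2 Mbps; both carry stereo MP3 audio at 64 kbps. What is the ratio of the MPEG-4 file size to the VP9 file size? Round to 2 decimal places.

2.17

Audio: 64 kbps = 0.064 Mbps.
MPEG-4: 22.264 Mbps × 339 s = 7547.5 Mb = 0.943 GB.
VP9: 10.264 Mbps × 339 s = 3479.5 Mb = 0.435 GB.
Ratio: 0.943 / 0.435 = 2.169.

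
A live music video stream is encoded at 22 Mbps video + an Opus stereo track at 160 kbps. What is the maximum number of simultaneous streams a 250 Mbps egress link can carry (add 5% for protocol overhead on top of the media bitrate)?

Audio: 160 kbps = 0.160 Mbps.
Per-viewer media rate: 22.160 Mbps.
On the wire with 5% overhead: 23.268 Mbps.
250 Mbps = 250.0 Mbps; 250.0 / 23.268 = 10.74 → 10 viewers.

10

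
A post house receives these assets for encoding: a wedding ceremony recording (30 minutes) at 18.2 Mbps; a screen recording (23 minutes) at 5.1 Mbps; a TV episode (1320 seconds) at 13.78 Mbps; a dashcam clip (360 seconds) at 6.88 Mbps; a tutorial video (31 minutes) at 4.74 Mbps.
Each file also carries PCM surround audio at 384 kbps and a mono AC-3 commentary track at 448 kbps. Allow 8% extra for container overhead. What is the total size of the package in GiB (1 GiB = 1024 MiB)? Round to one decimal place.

9.4 GiB

Audio total: 384 + 448 = 832 kbps = 0.832 Mbps.
wedding ceremony recording: 19.032 Mbps × 1800 s × 1.08 = 36998.2 Mb
screen recording: 5.932 Mbps × 1380 s × 1.08 = 8841.1 Mb
TV episode: 14.612 Mbps × 1320 s × 1.08 = 20830.9 Mb
dashcam clip: 7.712 Mbps × 360 s × 1.08 = 2998.4 Mb
tutorial video: 5.572 Mbps × 1860 s × 1.08 = 11193.0 Mb
Total: 80861.6 Mb = 10107.7 MB.
= 9.414 GiB.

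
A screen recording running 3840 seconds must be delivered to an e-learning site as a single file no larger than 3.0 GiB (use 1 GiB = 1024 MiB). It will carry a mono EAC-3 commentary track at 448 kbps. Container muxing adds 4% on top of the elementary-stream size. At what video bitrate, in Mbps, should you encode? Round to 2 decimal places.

6.00 Mbps

Budget: 3.0 GiB = 25769.8 Mb.
Stream payload after overhead: 25769.8 / 1.04 = 24778.7 Mb.
Total bitrate budget: 24778.7 Mb / 3840 s = 6.453 Mbps.
Audio: 448 kbps = 0.448 Mbps.
Video: 6.453 − 0.448 = 6.005 Mbps.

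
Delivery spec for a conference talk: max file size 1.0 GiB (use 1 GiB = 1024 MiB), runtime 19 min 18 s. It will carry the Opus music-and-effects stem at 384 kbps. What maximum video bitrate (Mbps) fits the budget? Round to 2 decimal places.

7.03 Mbps

Budget: 1.0 GiB = 8589.9 Mb.
19 min 18 s = 1158 s
Total bitrate budget: 8589.9 Mb / 1158 s = 7.418 Mbps.
Audio: 384 kbps = 0.384 Mbps.
Video: 7.418 − 0.384 = 7.034 Mbps.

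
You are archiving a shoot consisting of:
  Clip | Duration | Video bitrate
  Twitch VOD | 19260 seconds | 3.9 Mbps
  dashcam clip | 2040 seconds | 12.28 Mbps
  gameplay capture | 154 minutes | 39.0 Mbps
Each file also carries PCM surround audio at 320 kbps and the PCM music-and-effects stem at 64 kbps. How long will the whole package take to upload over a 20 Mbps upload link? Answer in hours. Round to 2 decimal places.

6.56 hours

Audio total: 320 + 64 = 384 kbps = 0.384 Mbps.
Twitch VOD: 4.284 Mbps × 19260 s = 82509.8 Mb
dashcam clip: 12.664 Mbps × 2040 s = 25834.6 Mb
gameplay capture: 39.384 Mbps × 9240 s = 363908.2 Mb
Total: 472252.6 Mb = 59031.6 MB.
At 20 Mbps: 472252.6 / 20 = 23613 s ≈ 6.56 hours.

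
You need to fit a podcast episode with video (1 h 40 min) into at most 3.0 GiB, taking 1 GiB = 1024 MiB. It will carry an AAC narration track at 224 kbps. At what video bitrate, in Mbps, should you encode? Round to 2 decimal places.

Budget: 3.0 GiB = 25769.8 Mb.
1 h 40 min = 100 min = 6000 s
Total bitrate budget: 25769.8 Mb / 6000 s = 4.295 Mbps.
Audio: 224 kbps = 0.224 Mbps.
Video: 4.295 − 0.224 = 4.071 Mbps.

4.07 Mbps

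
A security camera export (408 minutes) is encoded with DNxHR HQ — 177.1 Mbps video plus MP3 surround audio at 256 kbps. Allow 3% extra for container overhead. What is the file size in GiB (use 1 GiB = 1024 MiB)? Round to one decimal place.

408 min = 24480 s
Audio: 256 kbps = 0.256 Mbps.
Total bitrate: 177.1 + 0.256 = 177.356 Mbps.
Stream data: 177.356 Mbps × 24480 s = 4341674.9 Mb.
With 3% container overhead: ×1.03.
4,471,925 Mb = 558,990,640,800 bytes ÷ 1,073,741,824 = 520.6 GiB.

520.6 GiB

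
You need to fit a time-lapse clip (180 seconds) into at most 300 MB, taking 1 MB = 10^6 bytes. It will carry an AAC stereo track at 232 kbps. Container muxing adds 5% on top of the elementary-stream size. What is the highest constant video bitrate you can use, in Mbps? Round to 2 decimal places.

12.47 Mbps

Budget: 300 MB = 2400.0 Mb.
Stream payload after overhead: 2400.0 / 1.05 = 2285.7 Mb.
Total bitrate budget: 2285.7 Mb / 180 s = 12.698 Mbps.
Audio: 232 kbps = 0.232 Mbps.
Video: 12.698 − 0.232 = 12.466 Mbps.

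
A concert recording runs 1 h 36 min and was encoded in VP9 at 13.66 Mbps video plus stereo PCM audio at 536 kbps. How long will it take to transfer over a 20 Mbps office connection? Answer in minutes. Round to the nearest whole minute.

1 h 36 min = 96 min = 5760 s
Audio: 536 kbps = 0.536 Mbps.
Total bitrate: 14.196 Mbps.
File: 14.196 Mbps × 5760 s = 81769.0 Mb.
At 20 Mbps: 81769.0 / 20 = 4088.4 s ≈ 68.1 minutes.

68 minutes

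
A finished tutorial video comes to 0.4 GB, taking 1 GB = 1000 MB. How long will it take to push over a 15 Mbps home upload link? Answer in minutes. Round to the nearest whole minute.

File: 0.4 GB = 3200.0 Mb.
At 15 Mbps: 3200.0 / 15 = 213.3 s ≈ 3.56 minutes.

4 minutes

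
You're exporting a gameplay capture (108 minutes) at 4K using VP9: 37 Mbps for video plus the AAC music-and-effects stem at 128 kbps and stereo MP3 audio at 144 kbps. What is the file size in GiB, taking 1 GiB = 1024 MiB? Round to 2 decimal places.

28.12 GiB

108 min = 6480 s
Audio total: 128 + 144 = 272 kbps = 0.272 Mbps.
Total bitrate: 37 + 0.272 = 37.272 Mbps.
Stream data: 37.272 Mbps × 6480 s = 241522.6 Mb.
241,523 Mb = 30,190,320,000 bytes ÷ 1,073,741,824 = 28.12 GiB.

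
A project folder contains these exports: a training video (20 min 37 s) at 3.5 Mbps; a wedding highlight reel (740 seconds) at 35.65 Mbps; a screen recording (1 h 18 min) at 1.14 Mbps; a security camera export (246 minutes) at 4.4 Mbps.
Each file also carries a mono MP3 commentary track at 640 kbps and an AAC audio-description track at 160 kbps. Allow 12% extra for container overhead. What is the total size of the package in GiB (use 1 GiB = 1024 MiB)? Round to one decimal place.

15.4 GiB

Audio total: 640 + 160 = 800 kbps = 0.800 Mbps.
training video: 4.300 Mbps × 1237 s × 1.12 = 5957.4 Mb
wedding highlight reel: 36.450 Mbps × 740 s × 1.12 = 30209.8 Mb
screen recording: 1.940 Mbps × 4680 s × 1.12 = 10168.7 Mb
security camera export: 5.200 Mbps × 14760 s × 1.12 = 85962.2 Mb
Total: 132298.1 Mb = 16537.3 MB.
= 15.40 GiB.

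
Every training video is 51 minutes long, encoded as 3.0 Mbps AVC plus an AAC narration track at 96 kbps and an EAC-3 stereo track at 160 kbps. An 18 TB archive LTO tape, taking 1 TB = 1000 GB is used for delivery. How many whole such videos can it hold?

51 min = 3060 s
Audio total: 96 + 160 = 256 kbps = 0.256 Mbps.
Total bitrate: 3.256 Mbps.
Per item: 3.256 Mbps × 3060 s = 9,963 Mb = 1,245 MB.
Capacity: 18 TB = 144,000,000 Mb; 14452.96 items → 14452 complete.

14452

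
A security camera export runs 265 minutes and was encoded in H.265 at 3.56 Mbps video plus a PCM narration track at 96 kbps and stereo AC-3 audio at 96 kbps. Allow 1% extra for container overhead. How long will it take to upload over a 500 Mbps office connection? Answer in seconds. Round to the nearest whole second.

121 seconds

265 min = 15900 s
Audio total: 96 + 96 = 192 kbps = 0.192 Mbps.
Total bitrate: 3.752 Mbps.
File: 3.752 Mbps × 15900 s = 59656.8 Mb.
With 1% container overhead: ×1.01. → 60253.4 Mb.
At 500 Mbps: 60253.4 / 500 = 120.5 s ≈ 121 seconds.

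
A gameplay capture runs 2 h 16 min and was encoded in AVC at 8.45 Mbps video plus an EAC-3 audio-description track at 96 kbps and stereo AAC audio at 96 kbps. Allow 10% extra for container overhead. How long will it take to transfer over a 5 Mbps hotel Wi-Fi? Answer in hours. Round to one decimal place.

2 h 16 min = 136 min = 8160 s
Audio total: 96 + 96 = 192 kbps = 0.192 Mbps.
Total bitrate: 8.642 Mbps.
File: 8.642 Mbps × 8160 s = 70518.7 Mb.
With 10% container overhead: ×1.10. → 77570.6 Mb.
At 5 Mbps: 77570.6 / 5 = 15514.1 s ≈ 4.31 hours.

4.3 hours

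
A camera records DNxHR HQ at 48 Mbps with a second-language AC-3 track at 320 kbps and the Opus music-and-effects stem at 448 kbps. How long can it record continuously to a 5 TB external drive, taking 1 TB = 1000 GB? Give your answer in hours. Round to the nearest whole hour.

228 hours

Audio total: 320 + 448 = 768 kbps = 0.768 Mbps.
Total bitrate: 48 + 0.768 = 48.768 Mbps.
Capacity: 5 TB = 40,000,000 Mb.
Recording time: 40,000,000 / 48.768 = 820,210 s ≈ 228 hours.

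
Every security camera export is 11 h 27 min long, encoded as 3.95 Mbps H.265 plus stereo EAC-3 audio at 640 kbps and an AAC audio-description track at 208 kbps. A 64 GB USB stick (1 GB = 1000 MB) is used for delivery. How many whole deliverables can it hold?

11 h 27 min = 687 min = 41220 s
Audio total: 640 + 208 = 848 kbps = 0.848 Mbps.
Total bitrate: 4.798 Mbps.
Per item: 4.798 Mbps × 41220 s = 197,774 Mb = 24,722 MB.
Capacity: 64 GB = 512,000 Mb; 2.59 items → 2 complete.

2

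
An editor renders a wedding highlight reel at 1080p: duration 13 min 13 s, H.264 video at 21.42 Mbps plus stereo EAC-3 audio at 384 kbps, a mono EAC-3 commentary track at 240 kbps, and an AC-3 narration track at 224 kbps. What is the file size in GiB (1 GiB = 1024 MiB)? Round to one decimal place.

2.1 GiB

13 min 13 s = 793 s
Audio total: 384 + 240 + 224 = 848 kbps = 0.848 Mbps.
Total bitrate: 21.42 + 0.848 = 22.268 Mbps.
Stream data: 22.268 Mbps × 793 s = 17658.5 Mb.
17,659 Mb = 2,207,315,500 bytes ÷ 1,073,741,824 = 2.056 GiB.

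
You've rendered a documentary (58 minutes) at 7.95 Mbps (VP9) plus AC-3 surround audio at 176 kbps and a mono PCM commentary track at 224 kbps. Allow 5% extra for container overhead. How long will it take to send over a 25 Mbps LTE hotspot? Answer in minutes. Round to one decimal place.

20.3 minutes

58 min = 3480 s
Audio total: 176 + 224 = 400 kbps = 0.400 Mbps.
Total bitrate: 8.350 Mbps.
File: 8.350 Mbps × 3480 s = 29058.0 Mb.
With 5% container overhead: ×1.05. → 30510.9 Mb.
At 25 Mbps: 30510.9 / 25 = 1220.4 s ≈ 20.3 minutes.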